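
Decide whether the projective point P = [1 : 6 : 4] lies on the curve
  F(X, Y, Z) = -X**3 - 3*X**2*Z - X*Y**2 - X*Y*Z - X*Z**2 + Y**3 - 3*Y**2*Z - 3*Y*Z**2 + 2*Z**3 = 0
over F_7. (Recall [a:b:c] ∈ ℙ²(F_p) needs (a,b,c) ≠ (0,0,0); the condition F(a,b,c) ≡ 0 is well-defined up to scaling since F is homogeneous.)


F(1,6,4) ≡ 4 (mod 7); P is NOT on the curve.

Evaluate F(1, 6, 4) term-by-term (mod 7).
  -X**3 ↦ -1·1·1·1 = -1
  -3*X**2*Z ↦ -3·1·1·4 = -12
  -X*Y**2 ↦ -1·1·36·1 = -36
  -X*Y*Z ↦ -1·1·6·4 = -24
  -X*Z**2 ↦ -1·1·1·16 = -16
  Y**3 ↦ 1·1·216·1 = 216
  -3*Y**2*Z ↦ -3·1·36·4 = -432
  -3*Y*Z**2 ↦ -3·1·6·16 = -288
  2*Z**3 ↦ 2·1·1·64 = 128
Sum: F(1, 6, 4) = (-1) + (-12) + (-36) + (-24) + (-16) + (216) + (-432) + (-288) + (128) = -465.
Reducing mod 7: -465 ≡ 4 (mod 7).
Since F(a, b, c) ≡ 4 ≠ 0 (mod 7), P does NOT lie on the curve.


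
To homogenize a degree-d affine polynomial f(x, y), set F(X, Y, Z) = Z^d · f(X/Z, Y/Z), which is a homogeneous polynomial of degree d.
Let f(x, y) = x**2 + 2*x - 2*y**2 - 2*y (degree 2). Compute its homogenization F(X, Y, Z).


F(X, Y, Z) = X**2 + 2*X*Z - 2*Y**2 - 2*Y*Z

deg(f) = 2.
Substitute x = X/Z, y = Y/Z into f, then multiply by Z^2.
  monomial 1·x^2·y^0 ↦ 1·X^2·Y^0·Z^0.
  monomial 2·x^1·y^0 ↦ 2·X^1·Y^0·Z^1.
  monomial -2·x^0·y^2 ↦ -2·X^0·Y^2·Z^0.
  monomial -2·x^0·y^1 ↦ -2·X^0·Y^1·Z^1.
Collecting: F(X, Y, Z) = X**2 + 2*X*Z - 2*Y**2 - 2*Y*Z.


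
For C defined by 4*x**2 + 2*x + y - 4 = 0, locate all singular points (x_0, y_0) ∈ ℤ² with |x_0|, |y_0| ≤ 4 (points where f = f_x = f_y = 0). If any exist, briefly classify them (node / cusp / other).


No singular points in the scanned grid; C is smooth there.

Compute partial derivatives:
  f_x = 8*x + 2.
  f_y = 1.
f_y = 1 is a nonzero constant, so f_y never vanishes: no point (x, y) can satisfy f = f_x = f_y = 0. In particular no (x, y) ∈ {−4, ..., 4}² is singular; the curve is smooth.


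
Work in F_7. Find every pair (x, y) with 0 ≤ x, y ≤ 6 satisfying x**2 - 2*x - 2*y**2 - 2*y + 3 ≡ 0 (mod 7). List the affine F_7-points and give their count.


Affine F_7-points: {(0, 3), (2, 3), (4, 1), (4, 5), (5, 1), (5, 5)}; count = 6.

For each of the 49 pairs (x, y) ∈ F_7², evaluate f(x, y) mod 7. Record the zeros.
  x = 0: [0↦3, 1↦6, 2↦5, 3↦0, 4↦5, 5↦6, 6↦3]  zeros at y ∈ {3}
  x = 1: [0↦2, 1↦5, 2↦4, 3↦6, 4↦4, 5↦5, 6↦2]  zeros at y ∈ ∅
  x = 2: [0↦3, 1↦6, 2↦5, 3↦0, 4↦5, 5↦6, 6↦3]  zeros at y ∈ {3}
  x = 3: [0↦6, 1↦2, 2↦1, 3↦3, 4↦1, 5↦2, 6↦6]  zeros at y ∈ ∅
  x = 4: [0↦4, 1↦0, 2↦6, 3↦1, 4↦6, 5↦0, 6↦4]  zeros at y ∈ {1, 5}
  x = 5: [0↦4, 1↦0, 2↦6, 3↦1, 4↦6, 5↦0, 6↦4]  zeros at y ∈ {1, 5}
  x = 6: [0↦6, 1↦2, 2↦1, 3↦3, 4↦1, 5↦2, 6↦6]  zeros at y ∈ ∅
Collecting zeros: affine points = {(0, 3), (2, 3), (4, 1), (4, 5), (5, 1), (5, 5)}.
Total count |C(F_7)_aff| = 6.


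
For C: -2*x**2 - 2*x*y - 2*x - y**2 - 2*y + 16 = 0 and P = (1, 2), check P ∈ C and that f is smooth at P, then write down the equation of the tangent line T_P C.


Tangent line at P: -10*x - 8*y + 26 = 0.

Step 1: f(1, 2) = 0, so P lies on C.
Step 2: partial derivatives
  f_x(x, y) = -4*x - 2*y - 2, f_y(x, y) = -2*x - 2*y - 2.
  f_x(P) = -10, f_y(P) = -8 (gradient nonzero, so P is smooth).
Step 3: tangent line at P: -10·(x − 1) + -8·(y − 2) = 0.
Expanding: -10*x - 8*y + 26 = 0.


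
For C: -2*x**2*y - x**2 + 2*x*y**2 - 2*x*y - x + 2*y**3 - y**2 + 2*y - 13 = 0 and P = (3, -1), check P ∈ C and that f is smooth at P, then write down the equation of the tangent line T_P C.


Tangent line at P: 9*x - 26*y - 53 = 0.

Step 1: f(3, -1) = 0, so P lies on C.
Step 2: partial derivatives
  f_x(x, y) = -4*x*y - 2*x + 2*y**2 - 2*y - 1, f_y(x, y) = -2*x**2 + 4*x*y - 2*x + 6*y**2 - 2*y + 2.
  f_x(P) = 9, f_y(P) = -26 (gradient nonzero, so P is smooth).
Step 3: tangent line at P: 9·(x − 3) + -26·(y − -1) = 0.
Expanding: 9*x - 26*y - 53 = 0.


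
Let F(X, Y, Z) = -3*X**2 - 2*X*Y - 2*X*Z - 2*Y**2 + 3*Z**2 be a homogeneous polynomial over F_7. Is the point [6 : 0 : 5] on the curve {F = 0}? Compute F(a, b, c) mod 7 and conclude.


F(6,0,5) ≡ 5 (mod 7); P is NOT on the curve.

Evaluate F(6, 0, 5) term-by-term (mod 7).
  -3*X**2 ↦ -3·36·1·1 = -108
  -2*X*Y ↦ -2·6·0·1 = 0
  -2*X*Z ↦ -2·6·1·5 = -60
  -2*Y**2 ↦ -2·1·0·1 = 0
  3*Z**2 ↦ 3·1·1·25 = 75
Sum: F(6, 0, 5) = (-108) + (0) + (-60) + (0) + (75) = -93.
Reducing mod 7: -93 ≡ 5 (mod 7).
Since F(a, b, c) ≡ 5 ≠ 0 (mod 7), P does NOT lie on the curve.


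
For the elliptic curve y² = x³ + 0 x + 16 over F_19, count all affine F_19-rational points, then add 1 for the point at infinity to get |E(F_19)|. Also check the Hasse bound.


Affine points = {(0, 4), (0, 15), (1, 6), (1, 13), (2, 9), (2, 10), (3, 9), (3, 10), (4, 2), (4, 17), (6, 2), (6, 17), (7, 6), (7, 13), (9, 2), (9, 17), (10, 3), (10, 16), (11, 6), (11, 13), (13, 3), (13, 16), (14, 9), (14, 10), (15, 3), (15, 16)}; affine count = 26; |E(F_19)| = 27.

Discriminant check: Δ ∝ 4a³ + 27b² = 4·0³ + 27·16² = 4·0 + 27·256 ≡ 15 (mod 19). Nonzero ⇒ E is nonsingular.
For each x ∈ F_19, compute rhs = x³ + 0·x + 16 mod 19, then count y ∈ F_19 with y² ≡ rhs.
  x = 0: rhs = 16, matching y values: 4, 15 (2 points).
  x = 1: rhs = 17, matching y values: 6, 13 (2 points).
  x = 2: rhs = 5, matching y values: 9, 10 (2 points).
  x = 3: rhs = 5, matching y values: 9, 10 (2 points).
  x = 4: rhs = 4, matching y values: 2, 17 (2 points).
  x = 5: rhs = 8, matching y values: none (0 points).
  x = 6: rhs = 4, matching y values: 2, 17 (2 points).
  x = 7: rhs = 17, matching y values: 6, 13 (2 points).
  x = 8: rhs = 15, matching y values: none (0 points).
  x = 9: rhs = 4, matching y values: 2, 17 (2 points).
  x = 10: rhs = 9, matching y values: 3, 16 (2 points).
  x = 11: rhs = 17, matching y values: 6, 13 (2 points).
  x = 12: rhs = 15, matching y values: none (0 points).
  x = 13: rhs = 9, matching y values: 3, 16 (2 points).
  x = 14: rhs = 5, matching y values: 9, 10 (2 points).
  x = 15: rhs = 9, matching y values: 3, 16 (2 points).
  x = 16: rhs = 8, matching y values: none (0 points).
  x = 17: rhs = 8, matching y values: none (0 points).
  x = 18: rhs = 15, matching y values: none (0 points).
Total affine count: 26.
Full point count |E(F_19)| = 26 + 1 = 27.
Hasse bound: |27 − (19+1)| = |7| = 7 ≤ 2√19 ≈ 8.7178 ✓.


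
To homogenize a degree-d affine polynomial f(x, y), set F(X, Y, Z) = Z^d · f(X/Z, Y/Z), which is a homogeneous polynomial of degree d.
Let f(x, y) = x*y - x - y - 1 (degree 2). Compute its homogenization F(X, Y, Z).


F(X, Y, Z) = X*Y - X*Z - Y*Z - Z**2

deg(f) = 2.
Substitute x = X/Z, y = Y/Z into f, then multiply by Z^2.
  monomial 1·x^1·y^1 ↦ 1·X^1·Y^1·Z^0.
  monomial -1·x^1·y^0 ↦ -1·X^1·Y^0·Z^1.
  monomial -1·x^0·y^1 ↦ -1·X^0·Y^1·Z^1.
  monomial -1·x^0·y^0 ↦ -1·X^0·Y^0·Z^2.
Collecting: F(X, Y, Z) = X*Y - X*Z - Y*Z - Z**2.


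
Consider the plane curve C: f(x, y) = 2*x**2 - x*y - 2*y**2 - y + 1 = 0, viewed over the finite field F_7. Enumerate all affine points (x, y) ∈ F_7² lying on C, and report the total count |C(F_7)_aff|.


Affine F_7-points: {(0, 4), (0, 6), (1, 3), (2, 4), (2, 5), (3, 6), (4, 3), (4, 5)}; count = 8.

For each of the 49 pairs (x, y) ∈ F_7², evaluate f(x, y) mod 7. Record the zeros.
  x = 0: [0↦1, 1↦5, 2↦5, 3↦1, 4↦0, 5↦2, 6↦0]  zeros at y ∈ {4, 6}
  x = 1: [0↦3, 1↦6, 2↦5, 3↦0, 4↦5, 5↦6, 6↦3]  zeros at y ∈ {3}
  x = 2: [0↦2, 1↦4, 2↦2, 3↦3, 4↦0, 5↦0, 6↦3]  zeros at y ∈ {4, 5}
  x = 3: [0↦5, 1↦6, 2↦3, 3↦3, 4↦6, 5↦5, 6↦0]  zeros at y ∈ {6}
  x = 4: [0↦5, 1↦5, 2↦1, 3↦0, 4↦2, 5↦0, 6↦1]  zeros at y ∈ {3, 5}
  x = 5: [0↦2, 1↦1, 2↦3, 3↦1, 4↦2, 5↦6, 6↦6]  zeros at y ∈ ∅
  x = 6: [0↦3, 1↦1, 2↦2, 3↦6, 4↦6, 5↦2, 6↦1]  zeros at y ∈ ∅
Collecting zeros: affine points = {(0, 4), (0, 6), (1, 3), (2, 4), (2, 5), (3, 6), (4, 3), (4, 5)}.
Total count |C(F_7)_aff| = 8.


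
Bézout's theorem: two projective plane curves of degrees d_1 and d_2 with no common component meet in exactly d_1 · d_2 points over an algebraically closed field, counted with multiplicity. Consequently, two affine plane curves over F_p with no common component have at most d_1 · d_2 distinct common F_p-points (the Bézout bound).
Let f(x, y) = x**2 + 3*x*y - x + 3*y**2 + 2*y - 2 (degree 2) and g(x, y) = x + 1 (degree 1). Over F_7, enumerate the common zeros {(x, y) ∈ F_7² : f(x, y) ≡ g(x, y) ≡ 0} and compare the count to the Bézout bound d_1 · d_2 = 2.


Common zeros: {(6, 0), (6, 5)}; count = 2; Bézout bound = 2.

deg(f) = 2, deg(g) = 1, so Bézout bound = 2.
Scan x ∈ F_7. For each x, list the y ∈ F_7 with f(x, y) ≡ 0 and those with g(x, y) ≡ 0 (mod 7); the common zeros in that column are the intersection.
  x = 0: f ≡ 0 at y ∈ {2}; g ≡ 0 at y ∈ ∅; common: ∅.
  x = 1: f ≡ 0 at y ∈ {5}; g ≡ 0 at y ∈ ∅; common: ∅.
  x = 2: f ≡ 0 at y ∈ {0, 2}; g ≡ 0 at y ∈ ∅; common: ∅.
  x = 3: f ≡ 0 at y ∈ ∅; g ≡ 0 at y ∈ ∅; common: ∅.
  x = 4: f ≡ 0 at y ∈ ∅; g ≡ 0 at y ∈ ∅; common: ∅.
  x = 5: f ≡ 0 at y ∈ ∅; g ≡ 0 at y ∈ ∅; common: ∅.
  x = 6: f ≡ 0 at y ∈ {0, 5}; g ≡ 0 at y ∈ {0, 1, 2, 3, 4, 5, 6}; common: {0, 5}.
Collecting: common zeros = {(6, 0), (6, 5)}, so the count is 2.
Comparison with the Bézout bound: 2 ≤ 2 = deg(f)·deg(g), as expected for curves with no common component (the bound is attained).


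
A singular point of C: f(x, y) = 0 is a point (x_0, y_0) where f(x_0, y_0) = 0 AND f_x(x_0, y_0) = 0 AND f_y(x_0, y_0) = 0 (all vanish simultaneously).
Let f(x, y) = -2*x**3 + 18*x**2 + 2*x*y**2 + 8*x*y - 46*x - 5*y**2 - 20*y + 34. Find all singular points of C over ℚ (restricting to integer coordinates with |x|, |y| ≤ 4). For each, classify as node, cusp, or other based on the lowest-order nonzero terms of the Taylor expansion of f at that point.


Singular points: {(3, -2)}; classification: cusp.

Compute partial derivatives:
  f_x = -6*x**2 + 36*x + 2*y**2 + 8*y - 46.
  f_y = 4*x*y + 8*x - 10*y - 20.
Scan x_0 ∈ {−4, ..., 4}. For each x_0, f_y(x_0, y) is a polynomial in y; find its integer roots y ∈ {−4, ..., 4}, then test f_x and f at those candidates.
  x = -4: f_y(-4, y) = -26*y - 52; vanishes at y ∈ {-2}. (-4, -2): f_x = -294 ≠ 0.
  x = -3: f_y(-3, y) = -22*y - 44; vanishes at y ∈ {-2}. (-3, -2): f_x = -216 ≠ 0.
  x = -2: f_y(-2, y) = -18*y - 36; vanishes at y ∈ {-2}. (-2, -2): f_x = -150 ≠ 0.
  x = -1: f_y(-1, y) = -14*y - 28; vanishes at y ∈ {-2}. (-1, -2): f_x = -96 ≠ 0.
  x = 0: f_y(0, y) = -10*y - 20; vanishes at y ∈ {-2}. (0, -2): f_x = -54 ≠ 0.
  x = 1: f_y(1, y) = -6*y - 12; vanishes at y ∈ {-2}. (1, -2): f_x = -24 ≠ 0.
  x = 2: f_y(2, y) = -2*y - 4; vanishes at y ∈ {-2}. (2, -2): f_x = -6 ≠ 0.
  x = 3: f_y(3, y) = 2*y + 4; vanishes at y ∈ {-2}. (3, -2): f_x = 0, f = 0 — SINGULAR.
  x = 4: f_y(4, y) = 6*y + 12; vanishes at y ∈ {-2}. (4, -2): f_x = -6 ≠ 0.
Only singular point on the grid: (3, -2).
Classify: substitute x = 3 + u, y = -2 + v and expand: f = -2*u**3 + 2*u*v**2 + v**2.
No constant or linear terms (consistent with a singular point). Quadratic part: v**2. Cubic part: -2*u**3 + 2*u*v**2.
The quadratic part v**2 is a perfect square, so there is a single (double) tangent line v = 0, i.e. y = -2. Restricting the cubic part to that line (v = 0) leaves -2*u**3 ≠ 0, so f is not divisible by v and the branch is v² ≈ 2*u**3 to lowest order — this is a cusp.
Classification: cusp.


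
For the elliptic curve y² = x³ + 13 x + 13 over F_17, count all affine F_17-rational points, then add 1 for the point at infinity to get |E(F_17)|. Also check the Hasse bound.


Affine points = {(0, 8), (0, 9), (2, 8), (2, 9), (5, 4), (5, 13), (6, 1), (6, 16), (8, 0), (9, 3), (9, 14), (10, 2), (10, 15), (11, 5), (11, 12), (13, 4), (13, 13), (14, 7), (14, 10), (15, 8), (15, 9), (16, 4), (16, 13)}; affine count = 23; |E(F_17)| = 24.

Discriminant check: Δ ∝ 4a³ + 27b² = 4·13³ + 27·13² = 4·2197 + 27·169 ≡ 6 (mod 17). Nonzero ⇒ E is nonsingular.
For each x ∈ F_17, compute rhs = x³ + 13·x + 13 mod 17, then count y ∈ F_17 with y² ≡ rhs.
  x = 0: rhs = 13, matching y values: 8, 9 (2 points).
  x = 1: rhs = 10, matching y values: none (0 points).
  x = 2: rhs = 13, matching y values: 8, 9 (2 points).
  x = 3: rhs = 11, matching y values: none (0 points).
  x = 4: rhs = 10, matching y values: none (0 points).
  x = 5: rhs = 16, matching y values: 4, 13 (2 points).
  x = 6: rhs = 1, matching y values: 1, 16 (2 points).
  x = 7: rhs = 5, matching y values: none (0 points).
  x = 8: rhs = 0, matching y values: 0 (1 points).
  x = 9: rhs = 9, matching y values: 3, 14 (2 points).
  x = 10: rhs = 4, matching y values: 2, 15 (2 points).
  x = 11: rhs = 8, matching y values: 5, 12 (2 points).
  x = 12: rhs = 10, matching y values: none (0 points).
  x = 13: rhs = 16, matching y values: 4, 13 (2 points).
  x = 14: rhs = 15, matching y values: 7, 10 (2 points).
  x = 15: rhs = 13, matching y values: 8, 9 (2 points).
  x = 16: rhs = 16, matching y values: 4, 13 (2 points).
Total affine count: 23.
Full point count |E(F_17)| = 23 + 1 = 24.
Hasse bound: |24 − (17+1)| = |6| = 6 ≤ 2√17 ≈ 8.2462 ✓.


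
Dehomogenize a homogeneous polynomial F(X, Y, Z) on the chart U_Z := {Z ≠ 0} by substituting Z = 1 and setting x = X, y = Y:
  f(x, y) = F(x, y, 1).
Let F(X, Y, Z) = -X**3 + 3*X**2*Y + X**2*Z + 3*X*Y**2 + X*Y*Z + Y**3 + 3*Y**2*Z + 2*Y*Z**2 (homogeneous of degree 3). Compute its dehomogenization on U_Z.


f(x, y) = -x**3 + 3*x**2*y + x**2 + 3*x*y**2 + x*y + y**3 + 3*y**2 + 2*y

On U_Z we set Z = 1. Each monomial c·X^i·Y^j·Z^k in F becomes c·x^i·y^j·1^k = c·x^i·y^j.
Substituting Z = 1: F(X, Y, 1) = -x**3 + 3*x**2*y + x**2 + 3*x*y**2 + x*y + y**3 + 3*y**2 + 2*y.
Note: deg(f) ≤ deg(F) = 3; strict inequality happens when F is divisible by Z (lost terms).


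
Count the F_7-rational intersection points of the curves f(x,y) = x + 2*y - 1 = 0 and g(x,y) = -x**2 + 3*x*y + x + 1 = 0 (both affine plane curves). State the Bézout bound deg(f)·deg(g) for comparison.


Common zeros: {(3, 6), (5, 5)}; count = 2; Bézout bound = 2.

deg(f) = 1, deg(g) = 2, so Bézout bound = 2.
Scan x ∈ F_7. For each x, list the y ∈ F_7 with f(x, y) ≡ 0 and those with g(x, y) ≡ 0 (mod 7); the common zeros in that column are the intersection.
  x = 0: f ≡ 0 at y ∈ {4}; g ≡ 0 at y ∈ ∅; common: ∅.
  x = 1: f ≡ 0 at y ∈ {0}; g ≡ 0 at y ∈ {2}; common: ∅.
  x = 2: f ≡ 0 at y ∈ {3}; g ≡ 0 at y ∈ {6}; common: ∅.
  x = 3: f ≡ 0 at y ∈ {6}; g ≡ 0 at y ∈ {6}; common: {6}.
  x = 4: f ≡ 0 at y ∈ {2}; g ≡ 0 at y ∈ {5}; common: ∅.
  x = 5: f ≡ 0 at y ∈ {5}; g ≡ 0 at y ∈ {5}; common: {5}.
  x = 6: f ≡ 0 at y ∈ {1}; g ≡ 0 at y ∈ {2}; common: ∅.
Collecting: common zeros = {(3, 6), (5, 5)}, so the count is 2.
Comparison with the Bézout bound: 2 ≤ 2 = deg(f)·deg(g), as expected for curves with no common component (the bound is attained).


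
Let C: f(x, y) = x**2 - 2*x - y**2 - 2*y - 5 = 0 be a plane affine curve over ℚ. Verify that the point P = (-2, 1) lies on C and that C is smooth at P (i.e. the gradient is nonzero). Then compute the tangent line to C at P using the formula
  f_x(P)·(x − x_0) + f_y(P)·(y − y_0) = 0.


Tangent line at P: -6*x - 4*y - 8 = 0.

Step 1: f(-2, 1) = 0, so P lies on C.
Step 2: partial derivatives
  f_x(x, y) = 2*x - 2, f_y(x, y) = -2*y - 2.
  f_x(P) = -6, f_y(P) = -4 (gradient nonzero, so P is smooth).
Step 3: tangent line at P: -6·(x − -2) + -4·(y − 1) = 0.
Expanding: -6*x - 4*y - 8 = 0.


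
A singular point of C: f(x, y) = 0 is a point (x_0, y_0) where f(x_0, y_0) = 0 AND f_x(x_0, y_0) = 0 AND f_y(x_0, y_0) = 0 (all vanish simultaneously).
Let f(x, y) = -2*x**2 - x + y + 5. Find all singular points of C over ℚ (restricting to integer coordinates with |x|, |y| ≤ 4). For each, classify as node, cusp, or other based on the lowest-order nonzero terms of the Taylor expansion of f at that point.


No singular points in the scanned grid; C is smooth there.

Compute partial derivatives:
  f_x = -4*x - 1.
  f_y = 1.
f_y = 1 is a nonzero constant, so f_y never vanishes: no point (x, y) can satisfy f = f_x = f_y = 0. In particular no (x, y) ∈ {−4, ..., 4}² is singular; the curve is smooth.


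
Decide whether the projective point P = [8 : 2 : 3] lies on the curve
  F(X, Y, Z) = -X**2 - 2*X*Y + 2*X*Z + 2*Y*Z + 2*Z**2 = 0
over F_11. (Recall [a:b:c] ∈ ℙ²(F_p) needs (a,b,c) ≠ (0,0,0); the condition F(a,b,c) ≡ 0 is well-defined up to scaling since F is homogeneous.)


F(8,2,3) ≡ 4 (mod 11); P is NOT on the curve.

Evaluate F(8, 2, 3) term-by-term (mod 11).
  -X**2 ↦ -1·64·1·1 = -64
  -2*X*Y ↦ -2·8·2·1 = -32
  2*X*Z ↦ 2·8·1·3 = 48
  2*Y*Z ↦ 2·1·2·3 = 12
  2*Z**2 ↦ 2·1·1·9 = 18
Sum: F(8, 2, 3) = (-64) + (-32) + (48) + (12) + (18) = -18.
Reducing mod 11: -18 ≡ 4 (mod 11).
Since F(a, b, c) ≡ 4 ≠ 0 (mod 11), P does NOT lie on the curve.


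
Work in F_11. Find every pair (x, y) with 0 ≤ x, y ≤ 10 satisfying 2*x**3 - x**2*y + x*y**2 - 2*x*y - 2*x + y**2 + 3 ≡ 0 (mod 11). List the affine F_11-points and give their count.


Affine F_11-points: {(2, 2), (2, 8), (3, 4), (3, 8), (8, 5), (8, 10), (10, 8)}; count = 7.

For each of the 121 pairs (x, y) ∈ F_11², evaluate f(x, y) mod 11. Record the zeros.
  x = 0: [0↦3, 1↦4, 2↦7, 3↦1, 4↦8, 5↦6, 6↦6, 7↦8, 8↦1, 9↦7, 10↦4]  zeros at y ∈ ∅
  x = 1: [0↦3, 1↦2, 2↦5, 3↦1, 4↦1, 5↦5, 6↦2, 7↦3, 8↦8, 9↦6, 10↦8]  zeros at y ∈ ∅
  x = 2: [0↦4, 1↦10, 2↦0, 3↦7, 4↦9, 5↦6, 6↦9, 7↦7, 8↦0, 9↦10, 10↦4]  zeros at y ∈ {2, 8}
  x = 3: [0↦7, 1↦7, 2↦4, 3↦9, 4↦0, 5↦10, 6↦6, 7↦10, 8↦0, 9↦9, 10↦4]  zeros at y ∈ {4, 8}
  x = 4: [0↦2, 1↦5, 2↦7, 3↦8, 4↦8, 5↦7, 6↦5, 7↦2, 8↦9, 9↦4, 10↦9]  zeros at y ∈ ∅
  x = 5: [0↦1, 1↦5, 2↦10, 3↦5, 4↦1, 5↦9, 6↦7, 7↦6, 8↦6, 9↦7, 10↦9]  zeros at y ∈ ∅
  x = 6: [0↦5, 1↦8, 2↦3, 3↦1, 4↦2, 5↦6, 6↦2, 7↦1, 8↦3, 9↦8, 10↦5]  zeros at y ∈ ∅
  x = 7: [0↦4, 1↦4, 2↦9, 3↦8, 4↦1, 5↦10, 6↦2, 7↦10, 8↦1, 9↦8, 10↦9]  zeros at y ∈ ∅
  x = 8: [0↦10, 1↦5, 2↦7, 3↦5, 4↦10, 5↦0, 6↦8, 7↦1, 8↦1, 9↦8, 10↦0]  zeros at y ∈ {5, 10}
  x = 9: [0↦2, 1↦1, 2↦9, 3↦4, 4↦8, 5↦10, 6↦10, 7↦8, 8↦4, 9↦9, 10↦1]  zeros at y ∈ ∅
  x = 10: [0↦3, 1↦4, 2↦5, 3↦6, 4↦7, 5↦8, 6↦9, 7↦10, 8↦0, 9↦1, 10↦2]  zeros at y ∈ {8}
Collecting zeros: affine points = {(2, 2), (2, 8), (3, 4), (3, 8), (8, 5), (8, 10), (10, 8)}.
Total count |C(F_11)_aff| = 7.


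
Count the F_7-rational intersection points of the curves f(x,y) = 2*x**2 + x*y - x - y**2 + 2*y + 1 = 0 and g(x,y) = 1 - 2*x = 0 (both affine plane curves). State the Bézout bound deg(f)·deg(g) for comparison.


Common zeros: ∅; count = 0; Bézout bound = 2.

deg(f) = 2, deg(g) = 1, so Bézout bound = 2.
Scan x ∈ F_7. For each x, list the y ∈ F_7 with f(x, y) ≡ 0 and those with g(x, y) ≡ 0 (mod 7); the common zeros in that column are the intersection.
  x = 0: f ≡ 0 at y ∈ {4, 5}; g ≡ 0 at y ∈ ∅; common: ∅.
  x = 1: f ≡ 0 at y ∈ ∅; g ≡ 0 at y ∈ ∅; common: ∅.
  x = 2: f ≡ 0 at y ∈ {0, 4}; g ≡ 0 at y ∈ ∅; common: ∅.
  x = 3: f ≡ 0 at y ∈ ∅; g ≡ 0 at y ∈ ∅; common: ∅.
  x = 4: f ≡ 0 at y ∈ ∅; g ≡ 0 at y ∈ {0, 1, 2, 3, 4, 5, 6}; common: ∅.
  x = 5: f ≡ 0 at y ∈ {2, 5}; g ≡ 0 at y ∈ ∅; common: ∅.
  x = 6: f ≡ 0 at y ∈ ∅; g ≡ 0 at y ∈ ∅; common: ∅.
Collecting: common zeros = ∅, so the count is 0.
Comparison with the Bézout bound: 0 ≤ 2 = deg(f)·deg(g), as expected for curves with no common component (the affine F_7-count falls short of the bound because intersections may lie at infinity, over extension fields, or carry multiplicity).


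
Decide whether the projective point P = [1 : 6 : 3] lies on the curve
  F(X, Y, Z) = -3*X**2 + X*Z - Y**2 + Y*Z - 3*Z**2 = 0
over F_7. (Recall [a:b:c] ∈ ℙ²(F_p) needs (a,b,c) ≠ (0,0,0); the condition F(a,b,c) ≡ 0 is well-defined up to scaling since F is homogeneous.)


F(1,6,3) ≡ 4 (mod 7); P is NOT on the curve.

Evaluate F(1, 6, 3) term-by-term (mod 7).
  -3*X**2 ↦ -3·1·1·1 = -3
  X*Z ↦ 1·1·1·3 = 3
  -Y**2 ↦ -1·1·36·1 = -36
  Y*Z ↦ 1·1·6·3 = 18
  -3*Z**2 ↦ -3·1·1·9 = -27
Sum: F(1, 6, 3) = (-3) + (3) + (-36) + (18) + (-27) = -45.
Reducing mod 7: -45 ≡ 4 (mod 7).
Since F(a, b, c) ≡ 4 ≠ 0 (mod 7), P does NOT lie on the curve.


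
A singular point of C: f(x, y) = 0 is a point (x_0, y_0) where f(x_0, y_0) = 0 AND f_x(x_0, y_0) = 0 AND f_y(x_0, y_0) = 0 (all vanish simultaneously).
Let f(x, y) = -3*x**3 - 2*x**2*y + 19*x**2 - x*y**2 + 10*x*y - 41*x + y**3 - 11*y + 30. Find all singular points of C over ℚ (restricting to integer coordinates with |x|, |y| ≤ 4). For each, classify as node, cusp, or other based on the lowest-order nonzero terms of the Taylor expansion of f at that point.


Singular points: {(2, 1)}; classification: node.

Compute partial derivatives:
  f_x = -9*x**2 - 4*x*y + 38*x - y**2 + 10*y - 41.
  f_y = -2*x**2 - 2*x*y + 10*x + 3*y**2 - 11.
Scan x_0 ∈ {−4, ..., 4}. For each x_0, f_y(x_0, y) is a polynomial in y; find its integer roots y ∈ {−4, ..., 4}, then test f_x and f at those candidates.
  x = -4: f_y(-4, y) = 3*y**2 + 8*y - 83; no integer root y with |y| ≤ 4.
  x = -3: f_y(-3, y) = 3*y**2 + 6*y - 59; no integer root y with |y| ≤ 4.
  x = -2: f_y(-2, y) = 3*y**2 + 4*y - 39; vanishes at y ∈ {3}. (-2, 3): f_x = -108 ≠ 0.
  x = -1: f_y(-1, y) = 3*y**2 + 2*y - 23; no integer root y with |y| ≤ 4.
  x = 0: f_y(0, y) = 3*y**2 - 11; no integer root y with |y| ≤ 4.
  x = 1: f_y(1, y) = 3*y**2 - 2*y - 3; no integer root y with |y| ≤ 4.
  x = 2: f_y(2, y) = 3*y**2 - 4*y + 1; vanishes at y ∈ {1}. (2, 1): f_x = 0, f = 0 — SINGULAR.
  x = 3: f_y(3, y) = 3*y**2 - 6*y + 1; no integer root y with |y| ≤ 4.
  x = 4: f_y(4, y) = 3*y**2 - 8*y - 3; vanishes at y ∈ {3}. (4, 3): f_x = -60 ≠ 0.
Only singular point on the grid: (2, 1).
Classify: substitute x = 2 + u, y = 1 + v and expand: f = -3*u**3 - 2*u**2*v - u**2 - u*v**2 + v**3 + v**2.
No constant or linear terms (consistent with a singular point). Quadratic part: -u**2 + v**2. Cubic part: -3*u**3 - 2*u**2*v - u*v**2 + v**3.
The quadratic part v**2 - u**2 = (v − u)(v + u) splits into two distinct linear factors, so there are two distinct tangent lines y − 1 = ±(x − 2) — this is a node (ordinary double point).
Classification: node.


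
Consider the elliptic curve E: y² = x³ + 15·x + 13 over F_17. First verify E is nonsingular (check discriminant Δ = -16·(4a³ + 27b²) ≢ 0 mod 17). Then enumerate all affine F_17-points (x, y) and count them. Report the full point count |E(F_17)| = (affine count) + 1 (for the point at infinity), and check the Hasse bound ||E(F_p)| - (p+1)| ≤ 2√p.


Affine points = {(0, 8), (0, 9), (2, 0), (3, 0), (4, 1), (4, 16), (5, 3), (5, 14), (6, 8), (6, 9), (7, 6), (7, 11), (8, 4), (8, 13), (11, 8), (11, 9), (12, 0), (13, 5), (13, 12), (14, 3), (14, 14), (15, 3), (15, 14)}; affine count = 23; |E(F_17)| = 24.

Discriminant check: Δ ∝ 4a³ + 27b² = 4·15³ + 27·13² = 4·3375 + 27·169 ≡ 9 (mod 17). Nonzero ⇒ E is nonsingular.
For each x ∈ F_17, compute rhs = x³ + 15·x + 13 mod 17, then count y ∈ F_17 with y² ≡ rhs.
  x = 0: rhs = 13, matching y values: 8, 9 (2 points).
  x = 1: rhs = 12, matching y values: none (0 points).
  x = 2: rhs = 0, matching y values: 0 (1 points).
  x = 3: rhs = 0, matching y values: 0 (1 points).
  x = 4: rhs = 1, matching y values: 1, 16 (2 points).
  x = 5: rhs = 9, matching y values: 3, 14 (2 points).
  x = 6: rhs = 13, matching y values: 8, 9 (2 points).
  x = 7: rhs = 2, matching y values: 6, 11 (2 points).
  x = 8: rhs = 16, matching y values: 4, 13 (2 points).
  x = 9: rhs = 10, matching y values: none (0 points).
  x = 10: rhs = 7, matching y values: none (0 points).
  x = 11: rhs = 13, matching y values: 8, 9 (2 points).
  x = 12: rhs = 0, matching y values: 0 (1 points).
  x = 13: rhs = 8, matching y values: 5, 12 (2 points).
  x = 14: rhs = 9, matching y values: 3, 14 (2 points).
  x = 15: rhs = 9, matching y values: 3, 14 (2 points).
  x = 16: rhs = 14, matching y values: none (0 points).
Total affine count: 23.
Full point count |E(F_17)| = 23 + 1 = 24.
Hasse bound: |24 − (17+1)| = |6| = 6 ≤ 2√17 ≈ 8.2462 ✓.


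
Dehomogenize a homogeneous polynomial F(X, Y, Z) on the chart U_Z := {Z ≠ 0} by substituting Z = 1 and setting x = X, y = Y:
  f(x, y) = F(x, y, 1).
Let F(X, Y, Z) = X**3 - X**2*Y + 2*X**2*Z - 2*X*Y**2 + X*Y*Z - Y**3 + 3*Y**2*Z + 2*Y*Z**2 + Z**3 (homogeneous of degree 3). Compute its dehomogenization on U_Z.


f(x, y) = x**3 - x**2*y + 2*x**2 - 2*x*y**2 + x*y - y**3 + 3*y**2 + 2*y + 1

On U_Z we set Z = 1. Each monomial c·X^i·Y^j·Z^k in F becomes c·x^i·y^j·1^k = c·x^i·y^j.
Substituting Z = 1: F(X, Y, 1) = x**3 - x**2*y + 2*x**2 - 2*x*y**2 + x*y - y**3 + 3*y**2 + 2*y + 1.
Note: deg(f) ≤ deg(F) = 3; strict inequality happens when F is divisible by Z (lost terms).


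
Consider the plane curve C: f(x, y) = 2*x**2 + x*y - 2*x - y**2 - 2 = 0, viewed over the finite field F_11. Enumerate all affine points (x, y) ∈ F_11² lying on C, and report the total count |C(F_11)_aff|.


Affine F_11-points: {(0, 3), (0, 8), (1, 5), (1, 7), (2, 6), (2, 7), (3, 5), (3, 9), (4, 0), (4, 4), (5, 2), (5, 3), (6, 2), (6, 4), (7, 1), (7, 6), (8, 0), (8, 8), (9, 10), (10, 1), (10, 9)}; count = 21.

For each of the 121 pairs (x, y) ∈ F_11², evaluate f(x, y) mod 11. Record the zeros.
  x = 0: [0↦9, 1↦8, 2↦5, 3↦0, 4↦4, 5↦6, 6↦6, 7↦4, 8↦0, 9↦5, 10↦8]  zeros at y ∈ {3, 8}
  x = 1: [0↦9, 1↦9, 2↦7, 3↦3, 4↦8, 5↦0, 6↦1, 7↦0, 8↦8, 9↦3, 10↦7]  zeros at y ∈ {5, 7}
  x = 2: [0↦2, 1↦3, 2↦2, 3↦10, 4↦5, 5↦9, 6↦0, 7↦0, 8↦9, 9↦5, 10↦10]  zeros at y ∈ {6, 7}
  x = 3: [0↦10, 1↦1, 2↦1, 3↦10, 4↦6, 5↦0, 6↦3, 7↦4, 8↦3, 9↦0, 10↦6]  zeros at y ∈ {5, 9}
  x = 4: [0↦0, 1↦3, 2↦4, 3↦3, 4↦0, 5↦6, 6↦10, 7↦1, 8↦1, 9↦10, 10↦6]  zeros at y ∈ {0, 4}
  x = 5: [0↦5, 1↦9, 2↦0, 3↦0, 4↦9, 5↦5, 6↦10, 7↦2, 8↦3, 9↦2, 10↦10]  zeros at y ∈ {2, 3}
  x = 6: [0↦3, 1↦8, 2↦0, 3↦1, 4↦0, 5↦8, 6↦3, 7↦7, 8↦9, 9↦9, 10↦7]  zeros at y ∈ {2, 4}
  x = 7: [0↦5, 1↦0, 2↦4, 3↦6, 4↦6, 5↦4, 6↦0, 7↦5, 8↦8, 9↦9, 10↦8]  zeros at y ∈ {1, 6}
  x = 8: [0↦0, 1↦7, 2↦1, 3↦4, 4↦5, 5↦4, 6↦1, 7↦7, 8↦0, 9↦2, 10↦2]  zeros at y ∈ {0, 8}
  x = 9: [0↦10, 1↦7, 2↦2, 3↦6, 4↦8, 5↦8, 6↦6, 7↦2, 8↦7, 9↦10, 10↦0]  zeros at y ∈ {10}
  x = 10: [0↦2, 1↦0, 2↦7, 3↦1, 4↦4, 5↦5, 6↦4, 7↦1, 8↦7, 9↦0, 10↦2]  zeros at y ∈ {1, 9}
Collecting zeros: affine points = {(0, 3), (0, 8), (1, 5), (1, 7), (2, 6), (2, 7), (3, 5), (3, 9), (4, 0), (4, 4), (5, 2), (5, 3), (6, 2), (6, 4), (7, 1), (7, 6), (8, 0), (8, 8), (9, 10), (10, 1), (10, 9)}.
Total count |C(F_11)_aff| = 21.


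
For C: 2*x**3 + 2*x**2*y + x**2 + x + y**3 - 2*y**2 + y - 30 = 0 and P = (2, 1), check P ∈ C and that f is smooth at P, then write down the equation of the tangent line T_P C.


Tangent line at P: 37*x + 8*y - 82 = 0.

Step 1: f(2, 1) = 0, so P lies on C.
Step 2: partial derivatives
  f_x(x, y) = 6*x**2 + 4*x*y + 2*x + 1, f_y(x, y) = 2*x**2 + 3*y**2 - 4*y + 1.
  f_x(P) = 37, f_y(P) = 8 (gradient nonzero, so P is smooth).
Step 3: tangent line at P: 37·(x − 2) + 8·(y − 1) = 0.
Expanding: 37*x + 8*y - 82 = 0.


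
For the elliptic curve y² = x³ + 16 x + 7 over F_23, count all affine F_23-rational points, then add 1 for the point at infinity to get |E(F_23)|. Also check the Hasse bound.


Affine points = {(1, 1), (1, 22), (2, 1), (2, 22), (3, 6), (3, 17), (7, 5), (7, 18), (8, 7), (8, 16), (9, 11), (9, 12), (12, 8), (12, 15), (14, 10), (14, 13), (16, 9), (16, 14), (18, 3), (18, 20), (20, 1), (20, 22), (21, 6), (21, 17), (22, 6), (22, 17)}; affine count = 26; |E(F_23)| = 27.

Discriminant check: Δ ∝ 4a³ + 27b² = 4·16³ + 27·7² = 4·4096 + 27·49 ≡ 20 (mod 23). Nonzero ⇒ E is nonsingular.
For each x ∈ F_23, compute rhs = x³ + 16·x + 7 mod 23, then count y ∈ F_23 with y² ≡ rhs.
  x = 0: rhs = 7, matching y values: none (0 points).
  x = 1: rhs = 1, matching y values: 1, 22 (2 points).
  x = 2: rhs = 1, matching y values: 1, 22 (2 points).
  x = 3: rhs = 13, matching y values: 6, 17 (2 points).
  x = 4: rhs = 20, matching y values: none (0 points).
  x = 5: rhs = 5, matching y values: none (0 points).
  x = 6: rhs = 20, matching y values: none (0 points).
  x = 7: rhs = 2, matching y values: 5, 18 (2 points).
  x = 8: rhs = 3, matching y values: 7, 16 (2 points).
  x = 9: rhs = 6, matching y values: 11, 12 (2 points).
  x = 10: rhs = 17, matching y values: none (0 points).
  x = 11: rhs = 19, matching y values: none (0 points).
  x = 12: rhs = 18, matching y values: 8, 15 (2 points).
  x = 13: rhs = 20, matching y values: none (0 points).
  x = 14: rhs = 8, matching y values: 10, 13 (2 points).
  x = 15: rhs = 11, matching y values: none (0 points).
  x = 16: rhs = 12, matching y values: 9, 14 (2 points).
  x = 17: rhs = 17, matching y values: none (0 points).
  x = 18: rhs = 9, matching y values: 3, 20 (2 points).
  x = 19: rhs = 17, matching y values: none (0 points).
  x = 20: rhs = 1, matching y values: 1, 22 (2 points).
  x = 21: rhs = 13, matching y values: 6, 17 (2 points).
  x = 22: rhs = 13, matching y values: 6, 17 (2 points).
Total affine count: 26.
Full point count |E(F_23)| = 26 + 1 = 27.
Hasse bound: |27 − (23+1)| = |3| = 3 ≤ 2√23 ≈ 9.5917 ✓.


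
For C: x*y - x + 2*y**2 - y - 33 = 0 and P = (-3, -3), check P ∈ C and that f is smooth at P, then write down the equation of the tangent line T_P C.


Tangent line at P: -4*x - 16*y - 60 = 0.

Step 1: f(-3, -3) = 0, so P lies on C.
Step 2: partial derivatives
  f_x(x, y) = y - 1, f_y(x, y) = x + 4*y - 1.
  f_x(P) = -4, f_y(P) = -16 (gradient nonzero, so P is smooth).
Step 3: tangent line at P: -4·(x − -3) + -16·(y − -3) = 0.
Expanding: -4*x - 16*y - 60 = 0.


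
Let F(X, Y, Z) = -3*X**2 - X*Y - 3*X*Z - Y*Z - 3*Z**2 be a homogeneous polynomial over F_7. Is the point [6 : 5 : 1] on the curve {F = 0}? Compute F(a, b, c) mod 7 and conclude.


F(6,5,1) ≡ 4 (mod 7); P is NOT on the curve.

Evaluate F(6, 5, 1) term-by-term (mod 7).
  -3*X**2 ↦ -3·36·1·1 = -108
  -X*Y ↦ -1·6·5·1 = -30
  -3*X*Z ↦ -3·6·1·1 = -18
  -Y*Z ↦ -1·1·5·1 = -5
  -3*Z**2 ↦ -3·1·1·1 = -3
Sum: F(6, 5, 1) = (-108) + (-30) + (-18) + (-5) + (-3) = -164.
Reducing mod 7: -164 ≡ 4 (mod 7).
Since F(a, b, c) ≡ 4 ≠ 0 (mod 7), P does NOT lie on the curve.


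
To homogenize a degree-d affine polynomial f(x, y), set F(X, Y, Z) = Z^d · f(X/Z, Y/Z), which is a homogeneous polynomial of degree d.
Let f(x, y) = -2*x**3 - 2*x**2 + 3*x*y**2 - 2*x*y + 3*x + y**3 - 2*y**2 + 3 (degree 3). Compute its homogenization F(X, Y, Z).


F(X, Y, Z) = -2*X**3 - 2*X**2*Z + 3*X*Y**2 - 2*X*Y*Z + 3*X*Z**2 + Y**3 - 2*Y**2*Z + 3*Z**3

deg(f) = 3.
Substitute x = X/Z, y = Y/Z into f, then multiply by Z^3.
  monomial -2·x^3·y^0 ↦ -2·X^3·Y^0·Z^0.
  monomial -2·x^2·y^0 ↦ -2·X^2·Y^0·Z^1.
  monomial 3·x^1·y^2 ↦ 3·X^1·Y^2·Z^0.
  monomial -2·x^1·y^1 ↦ -2·X^1·Y^1·Z^1.
  monomial 3·x^1·y^0 ↦ 3·X^1·Y^0·Z^2.
  monomial 1·x^0·y^3 ↦ 1·X^0·Y^3·Z^0.
  monomial -2·x^0·y^2 ↦ -2·X^0·Y^2·Z^1.
  monomial 3·x^0·y^0 ↦ 3·X^0·Y^0·Z^3.
Collecting: F(X, Y, Z) = -2*X**3 - 2*X**2*Z + 3*X*Y**2 - 2*X*Y*Z + 3*X*Z**2 + Y**3 - 2*Y**2*Z + 3*Z**3.


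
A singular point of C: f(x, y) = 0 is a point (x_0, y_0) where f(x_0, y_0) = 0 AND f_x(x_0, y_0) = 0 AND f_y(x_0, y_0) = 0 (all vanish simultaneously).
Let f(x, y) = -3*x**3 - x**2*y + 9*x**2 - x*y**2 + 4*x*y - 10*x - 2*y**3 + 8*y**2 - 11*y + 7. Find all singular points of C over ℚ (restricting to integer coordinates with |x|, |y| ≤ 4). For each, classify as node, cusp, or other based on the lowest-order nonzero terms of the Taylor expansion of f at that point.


Singular points: {(1, 1)}; classification: node.

Compute partial derivatives:
  f_x = -9*x**2 - 2*x*y + 18*x - y**2 + 4*y - 10.
  f_y = -x**2 - 2*x*y + 4*x - 6*y**2 + 16*y - 11.
Scan x_0 ∈ {−4, ..., 4}. For each x_0, f_y(x_0, y) is a polynomial in y; find its integer roots y ∈ {−4, ..., 4}, then test f_x and f at those candidates.
  x = -4: f_y(-4, y) = -6*y**2 + 24*y - 43; no integer root y with |y| ≤ 4.
  x = -3: f_y(-3, y) = -6*y**2 + 22*y - 32; no integer root y with |y| ≤ 4.
  x = -2: f_y(-2, y) = -6*y**2 + 20*y - 23; no integer root y with |y| ≤ 4.
  x = -1: f_y(-1, y) = -6*y**2 + 18*y - 16; no integer root y with |y| ≤ 4.
  x = 0: f_y(0, y) = -6*y**2 + 16*y - 11; no integer root y with |y| ≤ 4.
  x = 1: f_y(1, y) = -6*y**2 + 14*y - 8; vanishes at y ∈ {1}. (1, 1): f_x = 0, f = 0 — SINGULAR.
  x = 2: f_y(2, y) = -6*y**2 + 12*y - 7; no integer root y with |y| ≤ 4.
  x = 3: f_y(3, y) = -6*y**2 + 10*y - 8; no integer root y with |y| ≤ 4.
  x = 4: f_y(4, y) = -6*y**2 + 8*y - 11; no integer root y with |y| ≤ 4.
Only singular point on the grid: (1, 1).
Classify: substitute x = 1 + u, y = 1 + v and expand: f = -3*u**3 - u**2*v - u**2 - u*v**2 - 2*v**3 + v**2.
No constant or linear terms (consistent with a singular point). Quadratic part: -u**2 + v**2. Cubic part: -3*u**3 - u**2*v - u*v**2 - 2*v**3.
The quadratic part v**2 - u**2 = (v − u)(v + u) splits into two distinct linear factors, so there are two distinct tangent lines y − 1 = ±(x − 1) — this is a node (ordinary double point).
Classification: node.


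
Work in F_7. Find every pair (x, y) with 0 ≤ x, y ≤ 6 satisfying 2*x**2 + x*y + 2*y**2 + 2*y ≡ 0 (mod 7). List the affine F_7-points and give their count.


Affine F_7-points: {(0, 0), (0, 6), (1, 1), (2, 1), (2, 4), (3, 4), (4, 5), (4, 6)}; count = 8.

For each of the 49 pairs (x, y) ∈ F_7², evaluate f(x, y) mod 7. Record the zeros.
  x = 0: [0↦0, 1↦4, 2↦5, 3↦3, 4↦5, 5↦4, 6↦0]  zeros at y ∈ {0, 6}
  x = 1: [0↦2, 1↦0, 2↦2, 3↦1, 4↦4, 5↦4, 6↦1]  zeros at y ∈ {1}
  x = 2: [0↦1, 1↦0, 2↦3, 3↦3, 4↦0, 5↦1, 6↦6]  zeros at y ∈ {1, 4}
  x = 3: [0↦4, 1↦4, 2↦1, 3↦2, 4↦0, 5↦2, 6↦1]  zeros at y ∈ {4}
  x = 4: [0↦4, 1↦5, 2↦3, 3↦5, 4↦4, 5↦0, 6↦0]  zeros at y ∈ {5, 6}
  x = 5: [0↦1, 1↦3, 2↦2, 3↦5, 4↦5, 5↦2, 6↦3]  zeros at y ∈ ∅
  x = 6: [0↦2, 1↦5, 2↦5, 3↦2, 4↦3, 5↦1, 6↦3]  zeros at y ∈ ∅
Collecting zeros: affine points = {(0, 0), (0, 6), (1, 1), (2, 1), (2, 4), (3, 4), (4, 5), (4, 6)}.
Total count |C(F_7)_aff| = 8.


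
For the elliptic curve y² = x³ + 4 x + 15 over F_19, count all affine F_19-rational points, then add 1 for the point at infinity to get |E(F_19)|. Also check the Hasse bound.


Affine points = {(1, 1), (1, 18), (3, 4), (3, 15), (4, 0), (7, 5), (7, 14), (9, 1), (9, 18), (12, 9), (12, 10), (15, 7), (15, 12)}; affine count = 13; |E(F_19)| = 14.

Discriminant check: Δ ∝ 4a³ + 27b² = 4·4³ + 27·15² = 4·64 + 27·225 ≡ 4 (mod 19). Nonzero ⇒ E is nonsingular.
For each x ∈ F_19, compute rhs = x³ + 4·x + 15 mod 19, then count y ∈ F_19 with y² ≡ rhs.
  x = 0: rhs = 15, matching y values: none (0 points).
  x = 1: rhs = 1, matching y values: 1, 18 (2 points).
  x = 2: rhs = 12, matching y values: none (0 points).
  x = 3: rhs = 16, matching y values: 4, 15 (2 points).
  x = 4: rhs = 0, matching y values: 0 (1 points).
  x = 5: rhs = 8, matching y values: none (0 points).
  x = 6: rhs = 8, matching y values: none (0 points).
  x = 7: rhs = 6, matching y values: 5, 14 (2 points).
  x = 8: rhs = 8, matching y values: none (0 points).
  x = 9: rhs = 1, matching y values: 1, 18 (2 points).
  x = 10: rhs = 10, matching y values: none (0 points).
  x = 11: rhs = 3, matching y values: none (0 points).
  x = 12: rhs = 5, matching y values: 9, 10 (2 points).
  x = 13: rhs = 3, matching y values: none (0 points).
  x = 14: rhs = 3, matching y values: none (0 points).
  x = 15: rhs = 11, matching y values: 7, 12 (2 points).
  x = 16: rhs = 14, matching y values: none (0 points).
  x = 17: rhs = 18, matching y values: none (0 points).
  x = 18: rhs = 10, matching y values: none (0 points).
Total affine count: 13.
Full point count |E(F_19)| = 13 + 1 = 14.
Hasse bound: |14 − (19+1)| = |-6| = 6 ≤ 2√19 ≈ 8.7178 ✓.


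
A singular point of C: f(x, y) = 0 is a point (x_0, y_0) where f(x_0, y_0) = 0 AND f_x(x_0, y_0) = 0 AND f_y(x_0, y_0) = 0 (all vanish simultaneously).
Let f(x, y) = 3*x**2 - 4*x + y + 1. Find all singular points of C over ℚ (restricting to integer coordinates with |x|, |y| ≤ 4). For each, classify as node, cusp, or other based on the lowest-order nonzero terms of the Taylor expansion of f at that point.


No singular points in the scanned grid; C is smooth there.

Compute partial derivatives:
  f_x = 6*x - 4.
  f_y = 1.
f_y = 1 is a nonzero constant, so f_y never vanishes: no point (x, y) can satisfy f = f_x = f_y = 0. In particular no (x, y) ∈ {−4, ..., 4}² is singular; the curve is smooth.


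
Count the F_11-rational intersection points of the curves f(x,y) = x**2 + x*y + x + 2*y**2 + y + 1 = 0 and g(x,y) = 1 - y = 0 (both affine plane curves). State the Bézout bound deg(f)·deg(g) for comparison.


Common zeros: ∅; count = 0; Bézout bound = 2.

deg(f) = 2, deg(g) = 1, so Bézout bound = 2.
Scan x ∈ F_11. For each x, list the y ∈ F_11 with f(x, y) ≡ 0 and those with g(x, y) ≡ 0 (mod 11); the common zeros in that column are the intersection.
  x = 0: f ≡ 0 at y ∈ {2, 3}; g ≡ 0 at y ∈ {1}; common: ∅.
  x = 1: f ≡ 0 at y ∈ ∅; g ≡ 0 at y ∈ {1}; common: ∅.
  x = 2: f ≡ 0 at y ∈ ∅; g ≡ 0 at y ∈ {1}; common: ∅.
  x = 3: f ≡ 0 at y ∈ {10}; g ≡ 0 at y ∈ {1}; common: ∅.
  x = 4: f ≡ 0 at y ∈ {7}; g ≡ 0 at y ∈ {1}; common: ∅.
  x = 5: f ≡ 0 at y ∈ ∅; g ≡ 0 at y ∈ {1}; common: ∅.
  x = 6: f ≡ 0 at y ∈ ∅; g ≡ 0 at y ∈ {1}; common: ∅.
  x = 7: f ≡ 0 at y ∈ {3, 4}; g ≡ 0 at y ∈ {1}; common: ∅.
  x = 8: f ≡ 0 at y ∈ {2, 10}; g ≡ 0 at y ∈ {1}; common: ∅.
  x = 9: f ≡ 0 at y ∈ ∅; g ≡ 0 at y ∈ {1}; common: ∅.
  x = 10: f ≡ 0 at y ∈ {4, 7}; g ≡ 0 at y ∈ {1}; common: ∅.
Collecting: common zeros = ∅, so the count is 0.
Comparison with the Bézout bound: 0 ≤ 2 = deg(f)·deg(g), as expected for curves with no common component (the affine F_11-count falls short of the bound because intersections may lie at infinity, over extension fields, or carry multiplicity).


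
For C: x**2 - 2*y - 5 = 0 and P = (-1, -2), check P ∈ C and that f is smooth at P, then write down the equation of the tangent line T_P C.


Tangent line at P: -2*x - 2*y - 6 = 0.

Step 1: f(-1, -2) = 0, so P lies on C.
Step 2: partial derivatives
  f_x(x, y) = 2*x, f_y(x, y) = -2.
  f_x(P) = -2, f_y(P) = -2 (gradient nonzero, so P is smooth).
Step 3: tangent line at P: -2·(x − -1) + -2·(y − -2) = 0.
Expanding: -2*x - 2*y - 6 = 0.


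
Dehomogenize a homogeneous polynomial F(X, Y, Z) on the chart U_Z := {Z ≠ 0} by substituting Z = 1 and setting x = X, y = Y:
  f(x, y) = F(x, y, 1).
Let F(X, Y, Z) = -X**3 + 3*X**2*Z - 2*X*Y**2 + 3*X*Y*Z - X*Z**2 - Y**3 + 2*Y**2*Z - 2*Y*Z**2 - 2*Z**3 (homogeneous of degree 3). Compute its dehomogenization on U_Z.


f(x, y) = -x**3 + 3*x**2 - 2*x*y**2 + 3*x*y - x - y**3 + 2*y**2 - 2*y - 2

On U_Z we set Z = 1. Each monomial c·X^i·Y^j·Z^k in F becomes c·x^i·y^j·1^k = c·x^i·y^j.
Substituting Z = 1: F(X, Y, 1) = -x**3 + 3*x**2 - 2*x*y**2 + 3*x*y - x - y**3 + 2*y**2 - 2*y - 2.
Note: deg(f) ≤ deg(F) = 3; strict inequality happens when F is divisible by Z (lost terms).
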